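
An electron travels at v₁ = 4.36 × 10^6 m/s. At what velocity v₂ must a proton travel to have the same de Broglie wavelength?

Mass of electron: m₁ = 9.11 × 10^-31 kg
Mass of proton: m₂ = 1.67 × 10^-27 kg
v₂ = 2.38 × 10^3 m/s

For equal de Broglie wavelengths: λ₁ = λ₂

h/(m₁v₁) = h/(m₂v₂)
m₁v₁ = m₂v₂
v₂ = v₁ · (m₁/m₂)

v₂ = 4.36 × 10^6 m/s × (9.11 × 10^-31 kg / 1.67 × 10^-27 kg)
v₂ = 2.38 × 10^3 m/s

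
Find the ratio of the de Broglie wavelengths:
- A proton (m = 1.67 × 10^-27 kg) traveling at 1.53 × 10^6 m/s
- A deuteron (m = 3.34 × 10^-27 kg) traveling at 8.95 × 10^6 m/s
λ₁/λ₂ = 11.7

Using λ = h/(mv):

λ₁ = h/(m₁v₁) = 2.59 × 10^-13 m
λ₂ = h/(m₂v₂) = 2.22 × 10^-14 m

Ratio λ₁/λ₂ = (m₂v₂)/(m₁v₁)
         = (3.34 × 10^-27 kg × 8.95 × 10^6 m/s) / (1.67 × 10^-27 kg × 1.53 × 10^6 m/s)
         = 11.7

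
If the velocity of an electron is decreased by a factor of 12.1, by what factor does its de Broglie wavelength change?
The wavelength increases by a factor of 12.1.

From λ = h/(mv), the wavelength is inversely proportional to velocity:

λ ∝ 1/v

If v → v/12.1, then λ → 12.1λ

When velocity is decreased by a factor of 12.1, the wavelength increases by a factor of 12.1.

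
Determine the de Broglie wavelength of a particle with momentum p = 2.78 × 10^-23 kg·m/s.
2.38 × 10^-11 m

Using the de Broglie relation λ = h/p:

λ = h/p
λ = (6.626 × 10^-34 J·s) / (2.78 × 10^-23 kg·m/s)
λ = 2.38 × 10^-11 m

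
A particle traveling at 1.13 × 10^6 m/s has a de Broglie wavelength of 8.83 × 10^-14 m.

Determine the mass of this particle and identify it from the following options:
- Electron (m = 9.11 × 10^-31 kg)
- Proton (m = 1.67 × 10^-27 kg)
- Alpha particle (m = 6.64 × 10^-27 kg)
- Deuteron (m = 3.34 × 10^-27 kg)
The particle is an alpha particle.

From λ = h/(mv), solve for mass:

m = h/(λv)
m = (6.626 × 10^-34 J·s) / (8.83 × 10^-14 m × 1.13 × 10^6 m/s)
m = 6.64 × 10^-27 kg

Comparing with the listed masses, this is closest to an alpha particle.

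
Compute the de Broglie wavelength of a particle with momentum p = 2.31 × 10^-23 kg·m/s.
2.87 × 10^-11 m

Using the de Broglie relation λ = h/p:

λ = h/p
λ = (6.626 × 10^-34 J·s) / (2.31 × 10^-23 kg·m/s)
λ = 2.87 × 10^-11 m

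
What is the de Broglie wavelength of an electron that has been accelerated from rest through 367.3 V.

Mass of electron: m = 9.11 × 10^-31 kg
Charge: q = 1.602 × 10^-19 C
6.40 × 10^-11 m

When a particle is accelerated through voltage V, it gains kinetic energy KE = qV.

The de Broglie wavelength is then λ = h/√(2mqV):

λ = h/√(2mqV)
λ = (6.626 × 10^-34 J·s) / √(2 × 9.11 × 10^-31 kg × 1.602 × 10^-19 C × 367.3 V)
λ = 6.40 × 10^-11 m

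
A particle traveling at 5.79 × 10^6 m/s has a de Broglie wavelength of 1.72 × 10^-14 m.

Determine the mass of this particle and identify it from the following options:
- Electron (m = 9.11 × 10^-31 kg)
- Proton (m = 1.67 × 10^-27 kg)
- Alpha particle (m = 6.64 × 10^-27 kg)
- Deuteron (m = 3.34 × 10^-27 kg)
The particle is an alpha particle.

From λ = h/(mv), solve for mass:

m = h/(λv)
m = (6.626 × 10^-34 J·s) / (1.72 × 10^-14 m × 5.79 × 10^6 m/s)
m = 6.65 × 10^-27 kg

Comparing with the listed masses, this is closest to an alpha particle.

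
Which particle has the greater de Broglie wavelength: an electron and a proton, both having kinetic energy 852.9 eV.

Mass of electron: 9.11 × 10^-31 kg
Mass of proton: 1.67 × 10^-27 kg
The electron has the longer wavelength.

Using λ = h/√(2mKE):

For electron: λ₁ = h/√(2m₁KE) = 4.20 × 10^-11 m
For proton: λ₂ = h/√(2m₂KE) = 9.81 × 10^-13 m

Since λ ∝ 1/√m at constant kinetic energy, the lighter particle has the longer wavelength.

The electron has the longer de Broglie wavelength.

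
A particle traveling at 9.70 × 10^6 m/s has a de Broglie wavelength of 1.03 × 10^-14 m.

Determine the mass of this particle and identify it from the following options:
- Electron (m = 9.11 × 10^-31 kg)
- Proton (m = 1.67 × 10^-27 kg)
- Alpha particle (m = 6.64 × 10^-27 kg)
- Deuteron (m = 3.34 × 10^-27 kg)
The particle is an alpha particle.

From λ = h/(mv), solve for mass:

m = h/(λv)
m = (6.626 × 10^-34 J·s) / (1.03 × 10^-14 m × 9.70 × 10^6 m/s)
m = 6.63 × 10^-27 kg

Comparing with the listed masses, this is closest to an alpha particle.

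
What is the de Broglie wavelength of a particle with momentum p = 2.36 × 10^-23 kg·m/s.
2.81 × 10^-11 m

Using the de Broglie relation λ = h/p:

λ = h/p
λ = (6.626 × 10^-34 J·s) / (2.36 × 10^-23 kg·m/s)
λ = 2.81 × 10^-11 m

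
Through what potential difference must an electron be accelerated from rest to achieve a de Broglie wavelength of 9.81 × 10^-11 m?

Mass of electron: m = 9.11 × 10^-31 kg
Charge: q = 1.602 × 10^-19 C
156 V

From λ = h/√(2mqV), we solve for V:

λ² = h²/(2mqV)
V = h²/(2mqλ²)
V = (6.626 × 10^-34 J·s)² / (2 × 9.11 × 10^-31 kg × 1.602 × 10^-19 C × (9.81 × 10^-11 m)²)
V = 156 V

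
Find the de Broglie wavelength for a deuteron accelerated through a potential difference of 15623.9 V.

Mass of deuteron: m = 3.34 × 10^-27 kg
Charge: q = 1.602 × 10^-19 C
1.62 × 10^-13 m

When a particle is accelerated through voltage V, it gains kinetic energy KE = qV.

The de Broglie wavelength is then λ = h/√(2mqV):

λ = h/√(2mqV)
λ = (6.626 × 10^-34 J·s) / √(2 × 3.34 × 10^-27 kg × 1.602 × 10^-19 C × 15623.9 V)
λ = 1.62 × 10^-13 m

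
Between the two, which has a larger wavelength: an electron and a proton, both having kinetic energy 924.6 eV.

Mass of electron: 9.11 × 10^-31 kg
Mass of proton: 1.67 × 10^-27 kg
The electron has the longer wavelength.

Using λ = h/√(2mKE):

For electron: λ₁ = h/√(2m₁KE) = 4.03 × 10^-11 m
For proton: λ₂ = h/√(2m₂KE) = 9.42 × 10^-13 m

Since λ ∝ 1/√m at constant kinetic energy, the lighter particle has the longer wavelength.

The electron has the longer de Broglie wavelength.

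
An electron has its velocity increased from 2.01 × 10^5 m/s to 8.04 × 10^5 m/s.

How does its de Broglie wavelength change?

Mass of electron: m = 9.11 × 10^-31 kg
The wavelength decreases by a factor of 4.

Using λ = h/(mv):

Initial wavelength: λ₁ = h/(mv₁) = 3.62 × 10^-9 m
Final wavelength: λ₂ = h/(mv₂) = 9.05 × 10^-10 m

Since λ ∝ 1/v, when velocity increases by a factor of 4, the wavelength decreases by a factor of 4.

λ₂/λ₁ = v₁/v₂ = 1/4

The wavelength decreases by a factor of 4.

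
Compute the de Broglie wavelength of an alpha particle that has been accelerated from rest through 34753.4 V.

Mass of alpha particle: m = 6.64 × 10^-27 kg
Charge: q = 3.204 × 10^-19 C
5.45 × 10^-14 m

When a particle is accelerated through voltage V, it gains kinetic energy KE = qV.

The de Broglie wavelength is then λ = h/√(2mqV):

λ = h/√(2mqV)
λ = (6.626 × 10^-34 J·s) / √(2 × 6.64 × 10^-27 kg × 3.204 × 10^-19 C × 34753.4 V)
λ = 5.45 × 10^-14 m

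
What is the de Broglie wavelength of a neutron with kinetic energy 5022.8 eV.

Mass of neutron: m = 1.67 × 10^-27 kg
4.04 × 10^-13 m

Using λ = h/√(2mKE):

First convert KE to Joules: KE = 5022.8 eV = 8.047 × 10^-16 J

λ = h/√(2mKE)
λ = (6.626 × 10^-34 J·s) / √(2 × 1.67 × 10^-27 kg × 8.047 × 10^-16 J)
λ = 4.04 × 10^-13 m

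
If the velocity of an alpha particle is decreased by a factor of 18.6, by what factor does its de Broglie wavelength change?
The wavelength increases by a factor of 18.6.

From λ = h/(mv), the wavelength is inversely proportional to velocity:

λ ∝ 1/v

If v → v/18.6, then λ → 18.6λ

When velocity is decreased by a factor of 18.6, the wavelength increases by a factor of 18.6.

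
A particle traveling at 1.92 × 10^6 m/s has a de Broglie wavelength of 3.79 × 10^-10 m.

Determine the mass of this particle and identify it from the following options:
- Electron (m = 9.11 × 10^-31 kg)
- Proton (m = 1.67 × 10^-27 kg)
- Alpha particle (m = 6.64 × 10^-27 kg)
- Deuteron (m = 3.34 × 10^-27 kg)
The particle is an electron.

From λ = h/(mv), solve for mass:

m = h/(λv)
m = (6.626 × 10^-34 J·s) / (3.79 × 10^-10 m × 1.92 × 10^6 m/s)
m = 9.11 × 10^-31 kg

Comparing with the listed masses, this is closest to an electron.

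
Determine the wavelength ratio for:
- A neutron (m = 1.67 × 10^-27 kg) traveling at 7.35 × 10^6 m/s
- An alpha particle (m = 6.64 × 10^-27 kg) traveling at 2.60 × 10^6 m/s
λ₁/λ₂ = 1.41

Using λ = h/(mv):

λ₁ = h/(m₁v₁) = 5.40 × 10^-14 m
λ₂ = h/(m₂v₂) = 3.84 × 10^-14 m

Ratio λ₁/λ₂ = (m₂v₂)/(m₁v₁)
         = (6.64 × 10^-27 kg × 2.60 × 10^6 m/s) / (1.67 × 10^-27 kg × 7.35 × 10^6 m/s)
         = 1.41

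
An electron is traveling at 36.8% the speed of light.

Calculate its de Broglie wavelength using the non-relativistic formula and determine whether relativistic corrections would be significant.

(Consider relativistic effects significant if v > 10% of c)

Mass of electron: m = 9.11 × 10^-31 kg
Yes, relativistic corrections are needed.

Using the non-relativistic de Broglie formula λ = h/(mv):

v = 36.8% × c = 1.103 × 10^8 m/s

λ = h/(mv)
λ = (6.626 × 10^-34 J·s) / (9.11 × 10^-31 kg × 1.103 × 10^8 m/s)
λ = 6.59 × 10^-12 m

Since v = 36.8% of c > 10% of c, relativistic corrections ARE significant and the actual wavelength would differ from this non-relativistic estimate.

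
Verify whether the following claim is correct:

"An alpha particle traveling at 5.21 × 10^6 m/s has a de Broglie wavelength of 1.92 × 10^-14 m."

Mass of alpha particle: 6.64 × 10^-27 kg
True

The claim is correct.

Using λ = h/(mv):
λ = (6.626 × 10^-34 J·s) / (6.64 × 10^-27 kg × 5.21 × 10^6 m/s)
λ = 1.92 × 10^-14 m

This matches the claimed value.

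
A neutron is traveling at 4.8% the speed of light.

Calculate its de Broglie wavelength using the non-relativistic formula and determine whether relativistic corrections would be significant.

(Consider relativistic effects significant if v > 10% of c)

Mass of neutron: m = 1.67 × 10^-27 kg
No, relativistic corrections are not needed.

Using the non-relativistic de Broglie formula λ = h/(mv):

v = 4.8% × c = 1.439 × 10^7 m/s

λ = h/(mv)
λ = (6.626 × 10^-34 J·s) / (1.67 × 10^-27 kg × 1.439 × 10^7 m/s)
λ = 2.76 × 10^-14 m

Since v = 4.8% of c < 10% of c, relativistic corrections are NOT significant and this non-relativistic result is a good approximation.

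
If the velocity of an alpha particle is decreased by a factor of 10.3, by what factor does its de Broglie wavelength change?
The wavelength increases by a factor of 10.3.

From λ = h/(mv), the wavelength is inversely proportional to velocity:

λ ∝ 1/v

If v → v/10.3, then λ → 10.3λ

When velocity is decreased by a factor of 10.3, the wavelength increases by a factor of 10.3.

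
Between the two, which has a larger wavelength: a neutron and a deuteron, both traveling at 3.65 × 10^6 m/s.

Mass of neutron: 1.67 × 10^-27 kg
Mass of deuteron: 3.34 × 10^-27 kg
The neutron has the longer wavelength.

Using λ = h/(mv), since both particles have the same velocity, the wavelength depends only on mass.

For neutron: λ₁ = h/(m₁v) = 1.09 × 10^-13 m
For deuteron: λ₂ = h/(m₂v) = 5.44 × 10^-14 m

Since λ ∝ 1/m at constant velocity, the lighter particle has the longer wavelength.

The neutron has the longer de Broglie wavelength.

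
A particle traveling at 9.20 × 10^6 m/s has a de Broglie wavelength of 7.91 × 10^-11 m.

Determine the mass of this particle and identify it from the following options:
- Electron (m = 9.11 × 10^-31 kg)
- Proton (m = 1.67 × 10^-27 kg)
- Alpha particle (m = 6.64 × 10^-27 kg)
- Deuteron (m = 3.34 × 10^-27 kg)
The particle is an electron.

From λ = h/(mv), solve for mass:

m = h/(λv)
m = (6.626 × 10^-34 J·s) / (7.91 × 10^-11 m × 9.20 × 10^6 m/s)
m = 9.11 × 10^-31 kg

Comparing with the listed masses, this is closest to an electron.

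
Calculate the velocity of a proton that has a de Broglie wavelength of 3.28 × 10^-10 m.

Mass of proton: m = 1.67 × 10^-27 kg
1.21 × 10^3 m/s

From the de Broglie relation λ = h/(mv), we solve for v:

v = h/(mλ)
v = (6.626 × 10^-34 J·s) / (1.67 × 10^-27 kg × 3.28 × 10^-10 m)
v = 1.21 × 10^3 m/s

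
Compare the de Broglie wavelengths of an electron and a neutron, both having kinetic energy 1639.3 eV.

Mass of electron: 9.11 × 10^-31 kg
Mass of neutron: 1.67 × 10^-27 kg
The electron has the longer wavelength.

Using λ = h/√(2mKE):

For electron: λ₁ = h/√(2m₁KE) = 3.03 × 10^-11 m
For neutron: λ₂ = h/√(2m₂KE) = 7.07 × 10^-13 m

Since λ ∝ 1/√m at constant kinetic energy, the lighter particle has the longer wavelength.

The electron has the longer de Broglie wavelength.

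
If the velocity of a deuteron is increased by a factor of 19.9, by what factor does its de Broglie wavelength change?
The wavelength decreases by a factor of 19.9.

From λ = h/(mv), the wavelength is inversely proportional to velocity:

λ ∝ 1/v

If v → 19.9v, then λ → λ/19.9

When velocity is increased by a factor of 19.9, the wavelength decreases by a factor of 19.9.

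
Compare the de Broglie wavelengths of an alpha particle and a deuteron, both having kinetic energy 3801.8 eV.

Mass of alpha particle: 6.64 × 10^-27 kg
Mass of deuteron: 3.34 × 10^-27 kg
The deuteron has the longer wavelength.

Using λ = h/√(2mKE):

For alpha particle: λ₁ = h/√(2m₁KE) = 2.33 × 10^-13 m
For deuteron: λ₂ = h/√(2m₂KE) = 3.28 × 10^-13 m

Since λ ∝ 1/√m at constant kinetic energy, the lighter particle has the longer wavelength.

The deuteron has the longer de Broglie wavelength.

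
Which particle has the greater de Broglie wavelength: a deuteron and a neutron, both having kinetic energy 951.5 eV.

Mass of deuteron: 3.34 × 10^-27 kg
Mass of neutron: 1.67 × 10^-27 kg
The neutron has the longer wavelength.

Using λ = h/√(2mKE):

For deuteron: λ₁ = h/√(2m₁KE) = 6.57 × 10^-13 m
For neutron: λ₂ = h/√(2m₂KE) = 9.29 × 10^-13 m

Since λ ∝ 1/√m at constant kinetic energy, the lighter particle has the longer wavelength.

The neutron has the longer de Broglie wavelength.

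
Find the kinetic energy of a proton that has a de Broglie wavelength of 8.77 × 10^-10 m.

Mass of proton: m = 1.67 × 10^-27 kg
1.71 × 10^-22 J (or 1.07 × 10^-3 eV)

From λ = h/√(2mKE), we solve for KE:

λ² = h²/(2mKE)
KE = h²/(2mλ²)
KE = (6.626 × 10^-34 J·s)² / (2 × 1.67 × 10^-27 kg × (8.77 × 10^-10 m)²)
KE = 1.71 × 10^-22 J
KE = 1.07 × 10^-3 eV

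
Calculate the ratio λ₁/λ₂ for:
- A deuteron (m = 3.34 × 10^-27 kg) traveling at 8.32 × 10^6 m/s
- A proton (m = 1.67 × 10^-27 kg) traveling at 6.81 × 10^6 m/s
λ₁/λ₂ = 0.409

Using λ = h/(mv):

λ₁ = h/(m₁v₁) = 2.38 × 10^-14 m
λ₂ = h/(m₂v₂) = 5.83 × 10^-14 m

Ratio λ₁/λ₂ = (m₂v₂)/(m₁v₁)
         = (1.67 × 10^-27 kg × 6.81 × 10^6 m/s) / (3.34 × 10^-27 kg × 8.32 × 10^6 m/s)
         = 0.409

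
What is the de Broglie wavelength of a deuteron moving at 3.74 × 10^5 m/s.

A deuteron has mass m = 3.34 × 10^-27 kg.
5.30 × 10^-13 m

Using the de Broglie relation λ = h/(mv):

λ = h/(mv)
λ = (6.626 × 10^-34 J·s) / (3.34 × 10^-27 kg × 3.74 × 10^5 m/s)
λ = 5.30 × 10^-13 m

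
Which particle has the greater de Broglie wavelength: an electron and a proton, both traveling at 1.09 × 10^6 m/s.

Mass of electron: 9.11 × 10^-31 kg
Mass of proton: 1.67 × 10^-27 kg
The electron has the longer wavelength.

Using λ = h/(mv), since both particles have the same velocity, the wavelength depends only on mass.

For electron: λ₁ = h/(m₁v) = 6.67 × 10^-10 m
For proton: λ₂ = h/(m₂v) = 3.64 × 10^-13 m

Since λ ∝ 1/m at constant velocity, the lighter particle has the longer wavelength.

The electron has the longer de Broglie wavelength.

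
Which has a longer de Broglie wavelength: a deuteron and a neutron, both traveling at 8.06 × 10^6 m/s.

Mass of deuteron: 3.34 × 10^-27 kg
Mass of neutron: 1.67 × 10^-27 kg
The neutron has the longer wavelength.

Using λ = h/(mv), since both particles have the same velocity, the wavelength depends only on mass.

For deuteron: λ₁ = h/(m₁v) = 2.46 × 10^-14 m
For neutron: λ₂ = h/(m₂v) = 4.92 × 10^-14 m

Since λ ∝ 1/m at constant velocity, the lighter particle has the longer wavelength.

The neutron has the longer de Broglie wavelength.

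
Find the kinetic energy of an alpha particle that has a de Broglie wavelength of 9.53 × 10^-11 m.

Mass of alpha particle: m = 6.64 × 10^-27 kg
3.64 × 10^-21 J (or 0.0227 eV)

From λ = h/√(2mKE), we solve for KE:

λ² = h²/(2mKE)
KE = h²/(2mλ²)
KE = (6.626 × 10^-34 J·s)² / (2 × 6.64 × 10^-27 kg × (9.53 × 10^-11 m)²)
KE = 3.64 × 10^-21 J
KE = 0.0227 eV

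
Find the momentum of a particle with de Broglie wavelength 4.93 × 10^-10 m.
1.34 × 10^-24 kg·m/s

From the de Broglie relation λ = h/p, we solve for p:

p = h/λ
p = (6.626 × 10^-34 J·s) / (4.93 × 10^-10 m)
p = 1.34 × 10^-24 kg·m/s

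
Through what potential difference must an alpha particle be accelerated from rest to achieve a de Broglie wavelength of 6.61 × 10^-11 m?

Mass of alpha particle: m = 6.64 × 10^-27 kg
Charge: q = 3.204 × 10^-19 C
2.36 × 10^-2 V

From λ = h/√(2mqV), we solve for V:

λ² = h²/(2mqV)
V = h²/(2mqλ²)
V = (6.626 × 10^-34 J·s)² / (2 × 6.64 × 10^-27 kg × 3.204 × 10^-19 C × (6.61 × 10^-11 m)²)
V = 2.36 × 10^-2 V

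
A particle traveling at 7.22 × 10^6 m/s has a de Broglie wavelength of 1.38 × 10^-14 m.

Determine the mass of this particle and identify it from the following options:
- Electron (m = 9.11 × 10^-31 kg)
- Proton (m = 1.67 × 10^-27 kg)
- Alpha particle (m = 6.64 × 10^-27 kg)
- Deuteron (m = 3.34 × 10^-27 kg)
The particle is an alpha particle.

From λ = h/(mv), solve for mass:

m = h/(λv)
m = (6.626 × 10^-34 J·s) / (1.38 × 10^-14 m × 7.22 × 10^6 m/s)
m = 6.65 × 10^-27 kg

Comparing with the listed masses, this is closest to an alpha particle.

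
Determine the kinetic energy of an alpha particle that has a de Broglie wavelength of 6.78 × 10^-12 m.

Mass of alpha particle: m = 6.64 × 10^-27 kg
7.19 × 10^-19 J (or 4.49 eV)

From λ = h/√(2mKE), we solve for KE:

λ² = h²/(2mKE)
KE = h²/(2mλ²)
KE = (6.626 × 10^-34 J·s)² / (2 × 6.64 × 10^-27 kg × (6.78 × 10^-12 m)²)
KE = 7.19 × 10^-19 J
KE = 4.49 eV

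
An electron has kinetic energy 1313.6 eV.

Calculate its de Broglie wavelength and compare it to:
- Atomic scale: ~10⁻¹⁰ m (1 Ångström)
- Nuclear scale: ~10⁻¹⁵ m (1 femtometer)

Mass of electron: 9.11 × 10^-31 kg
λ = 3.38 × 10^-11 m, which is between nuclear and atomic scales.

Using λ = h/√(2mKE):

KE = 1313.6 eV = 2.105 × 10^-16 J

λ = h/√(2mKE)
λ = (6.626 × 10^-34 J·s) / √(2 × 9.11 × 10^-31 kg × 2.105 × 10^-16 J)
λ = 3.38 × 10^-11 m

Comparison:
- Atomic scale (10⁻¹⁰ m): λ is 0.34× this size
- Nuclear scale (10⁻¹⁵ m): λ is 3.4e+04× this size

The wavelength is between nuclear and atomic scales.

This wavelength is appropriate for probing atomic structure but too large for nuclear physics experiments.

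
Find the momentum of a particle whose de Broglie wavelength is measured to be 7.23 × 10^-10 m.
9.16 × 10^-25 kg·m/s

From the de Broglie relation λ = h/p, we solve for p:

p = h/λ
p = (6.626 × 10^-34 J·s) / (7.23 × 10^-10 m)
p = 9.16 × 10^-25 kg·m/s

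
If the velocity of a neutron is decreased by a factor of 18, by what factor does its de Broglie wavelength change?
The wavelength increases by a factor of 18.

From λ = h/(mv), the wavelength is inversely proportional to velocity:

λ ∝ 1/v

If v → v/18, then λ → 18λ

When velocity is decreased by a factor of 18, the wavelength increases by a factor of 18.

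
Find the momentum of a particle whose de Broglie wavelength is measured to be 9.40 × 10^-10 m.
7.05 × 10^-25 kg·m/s

From the de Broglie relation λ = h/p, we solve for p:

p = h/λ
p = (6.626 × 10^-34 J·s) / (9.40 × 10^-10 m)
p = 7.05 × 10^-25 kg·m/s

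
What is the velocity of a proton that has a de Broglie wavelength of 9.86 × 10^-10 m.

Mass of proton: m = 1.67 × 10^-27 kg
4.02 × 10^2 m/s

From the de Broglie relation λ = h/(mv), we solve for v:

v = h/(mλ)
v = (6.626 × 10^-34 J·s) / (1.67 × 10^-27 kg × 9.86 × 10^-10 m)
v = 4.02 × 10^2 m/s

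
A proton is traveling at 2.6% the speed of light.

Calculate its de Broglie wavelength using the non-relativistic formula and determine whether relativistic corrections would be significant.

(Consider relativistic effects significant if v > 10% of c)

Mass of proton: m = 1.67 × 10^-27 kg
No, relativistic corrections are not needed.

Using the non-relativistic de Broglie formula λ = h/(mv):

v = 2.6% × c = 7.795 × 10^6 m/s

λ = h/(mv)
λ = (6.626 × 10^-34 J·s) / (1.67 × 10^-27 kg × 7.795 × 10^6 m/s)
λ = 5.09 × 10^-14 m

Since v = 2.6% of c < 10% of c, relativistic corrections are NOT significant and this non-relativistic result is a good approximation.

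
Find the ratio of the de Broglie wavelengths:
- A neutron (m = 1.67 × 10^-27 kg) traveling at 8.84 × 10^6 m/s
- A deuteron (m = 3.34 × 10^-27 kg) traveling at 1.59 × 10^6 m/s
λ₁/λ₂ = 0.360

Using λ = h/(mv):

λ₁ = h/(m₁v₁) = 4.49 × 10^-14 m
λ₂ = h/(m₂v₂) = 1.25 × 10^-13 m

Ratio λ₁/λ₂ = (m₂v₂)/(m₁v₁)
         = (3.34 × 10^-27 kg × 1.59 × 10^6 m/s) / (1.67 × 10^-27 kg × 8.84 × 10^6 m/s)
         = 0.360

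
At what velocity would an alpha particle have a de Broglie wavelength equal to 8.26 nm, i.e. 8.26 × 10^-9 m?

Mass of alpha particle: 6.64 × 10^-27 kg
1.21 × 10^1 m/s

From λ = h/(mv), solve for v:

v = h/(mλ)
v = (6.626 × 10^-34 J·s) / (6.64 × 10^-27 kg × 8.26 × 10^-9 m)
v = 1.21 × 10^1 m/s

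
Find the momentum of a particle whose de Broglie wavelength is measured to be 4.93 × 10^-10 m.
1.34 × 10^-24 kg·m/s

From the de Broglie relation λ = h/p, we solve for p:

p = h/λ
p = (6.626 × 10^-34 J·s) / (4.93 × 10^-10 m)
p = 1.34 × 10^-24 kg·m/s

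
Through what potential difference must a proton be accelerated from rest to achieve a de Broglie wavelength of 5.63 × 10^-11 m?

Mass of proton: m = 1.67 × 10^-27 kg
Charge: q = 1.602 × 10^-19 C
2.59 × 10^-1 V

From λ = h/√(2mqV), we solve for V:

λ² = h²/(2mqV)
V = h²/(2mqλ²)
V = (6.626 × 10^-34 J·s)² / (2 × 1.67 × 10^-27 kg × 1.602 × 10^-19 C × (5.63 × 10^-11 m)²)
V = 2.59 × 10^-1 V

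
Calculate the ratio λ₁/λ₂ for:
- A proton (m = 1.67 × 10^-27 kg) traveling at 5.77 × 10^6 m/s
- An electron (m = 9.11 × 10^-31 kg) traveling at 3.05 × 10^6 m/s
λ₁/λ₂ = 2.88 × 10^-4

Using λ = h/(mv):

λ₁ = h/(m₁v₁) = 6.88 × 10^-14 m
λ₂ = h/(m₂v₂) = 2.38 × 10^-10 m

Ratio λ₁/λ₂ = (m₂v₂)/(m₁v₁)
         = (9.11 × 10^-31 kg × 3.05 × 10^6 m/s) / (1.67 × 10^-27 kg × 5.77 × 10^6 m/s)
         = 2.88 × 10^-4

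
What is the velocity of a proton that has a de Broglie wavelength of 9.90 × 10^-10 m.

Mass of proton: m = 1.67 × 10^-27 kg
4.01 × 10^2 m/s

From the de Broglie relation λ = h/(mv), we solve for v:

v = h/(mλ)
v = (6.626 × 10^-34 J·s) / (1.67 × 10^-27 kg × 9.90 × 10^-10 m)
v = 4.01 × 10^2 m/s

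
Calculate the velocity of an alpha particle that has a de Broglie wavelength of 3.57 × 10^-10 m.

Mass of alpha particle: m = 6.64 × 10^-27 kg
2.80 × 10^2 m/s

From the de Broglie relation λ = h/(mv), we solve for v:

v = h/(mλ)
v = (6.626 × 10^-34 J·s) / (6.64 × 10^-27 kg × 3.57 × 10^-10 m)
v = 2.80 × 10^2 m/s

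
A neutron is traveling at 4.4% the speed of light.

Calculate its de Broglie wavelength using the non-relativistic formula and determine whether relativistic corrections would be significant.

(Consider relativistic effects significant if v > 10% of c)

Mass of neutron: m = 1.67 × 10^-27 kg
No, relativistic corrections are not needed.

Using the non-relativistic de Broglie formula λ = h/(mv):

v = 4.4% × c = 1.319 × 10^7 m/s

λ = h/(mv)
λ = (6.626 × 10^-34 J·s) / (1.67 × 10^-27 kg × 1.319 × 10^7 m/s)
λ = 3.01 × 10^-14 m

Since v = 4.4% of c < 10% of c, relativistic corrections are NOT significant and this non-relativistic result is a good approximation.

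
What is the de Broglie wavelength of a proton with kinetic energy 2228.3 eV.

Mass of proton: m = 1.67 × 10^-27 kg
6.07 × 10^-13 m

Using λ = h/√(2mKE):

First convert KE to Joules: KE = 2228.3 eV = 3.570 × 10^-16 J

λ = h/√(2mKE)
λ = (6.626 × 10^-34 J·s) / √(2 × 1.67 × 10^-27 kg × 3.570 × 10^-16 J)
λ = 6.07 × 10^-13 m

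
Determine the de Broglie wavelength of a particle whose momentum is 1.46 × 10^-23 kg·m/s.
4.54 × 10^-11 m

Using the de Broglie relation λ = h/p:

λ = h/p
λ = (6.626 × 10^-34 J·s) / (1.46 × 10^-23 kg·m/s)
λ = 4.54 × 10^-11 m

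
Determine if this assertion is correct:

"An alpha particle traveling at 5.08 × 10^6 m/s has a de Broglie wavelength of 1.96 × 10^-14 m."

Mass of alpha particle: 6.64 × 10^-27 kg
True

The claim is correct.

Using λ = h/(mv):
λ = (6.626 × 10^-34 J·s) / (6.64 × 10^-27 kg × 5.08 × 10^6 m/s)
λ = 1.96 × 10^-14 m

This matches the claimed value.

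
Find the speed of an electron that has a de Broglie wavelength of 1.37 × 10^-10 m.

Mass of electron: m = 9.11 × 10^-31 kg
5.31 × 10^6 m/s

From the de Broglie relation λ = h/(mv), we solve for v:

v = h/(mλ)
v = (6.626 × 10^-34 J·s) / (9.11 × 10^-31 kg × 1.37 × 10^-10 m)
v = 5.31 × 10^6 m/s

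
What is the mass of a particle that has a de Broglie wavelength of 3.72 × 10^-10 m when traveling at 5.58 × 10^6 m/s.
3.19 × 10^-31 kg

From the de Broglie relation λ = h/(mv), we solve for m:

m = h/(λv)
m = (6.626 × 10^-34 J·s) / (3.72 × 10^-10 m × 5.58 × 10^6 m/s)
m = 3.19 × 10^-31 kg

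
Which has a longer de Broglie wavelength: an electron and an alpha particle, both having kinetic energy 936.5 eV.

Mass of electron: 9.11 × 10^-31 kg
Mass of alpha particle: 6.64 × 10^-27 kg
The electron has the longer wavelength.

Using λ = h/√(2mKE):

For electron: λ₁ = h/√(2m₁KE) = 4.01 × 10^-11 m
For alpha particle: λ₂ = h/√(2m₂KE) = 4.69 × 10^-13 m

Since λ ∝ 1/√m at constant kinetic energy, the lighter particle has the longer wavelength.

The electron has the longer de Broglie wavelength.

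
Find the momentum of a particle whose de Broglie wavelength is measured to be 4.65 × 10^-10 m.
1.42 × 10^-24 kg·m/s

From the de Broglie relation λ = h/p, we solve for p:

p = h/λ
p = (6.626 × 10^-34 J·s) / (4.65 × 10^-10 m)
p = 1.42 × 10^-24 kg·m/s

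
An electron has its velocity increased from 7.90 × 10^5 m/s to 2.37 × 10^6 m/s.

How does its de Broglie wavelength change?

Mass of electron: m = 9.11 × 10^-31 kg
The wavelength decreases by a factor of 3.

Using λ = h/(mv):

Initial wavelength: λ₁ = h/(mv₁) = 9.21 × 10^-10 m
Final wavelength: λ₂ = h/(mv₂) = 3.07 × 10^-10 m

Since λ ∝ 1/v, when velocity increases by a factor of 3, the wavelength decreases by a factor of 3.

λ₂/λ₁ = v₁/v₂ = 1/3

The wavelength decreases by a factor of 3.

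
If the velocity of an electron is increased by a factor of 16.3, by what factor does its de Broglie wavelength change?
The wavelength decreases by a factor of 16.3.

From λ = h/(mv), the wavelength is inversely proportional to velocity:

λ ∝ 1/v

If v → 16.3v, then λ → λ/16.3

When velocity is increased by a factor of 16.3, the wavelength decreases by a factor of 16.3.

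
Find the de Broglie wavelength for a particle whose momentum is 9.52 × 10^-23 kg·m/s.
6.96 × 10^-12 m

Using the de Broglie relation λ = h/p:

λ = h/p
λ = (6.626 × 10^-34 J·s) / (9.52 × 10^-23 kg·m/s)
λ = 6.96 × 10^-12 m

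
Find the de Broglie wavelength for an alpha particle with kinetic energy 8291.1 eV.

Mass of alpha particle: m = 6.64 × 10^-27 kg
1.58 × 10^-13 m

Using λ = h/√(2mKE):

First convert KE to Joules: KE = 8291.1 eV = 1.328 × 10^-15 J

λ = h/√(2mKE)
λ = (6.626 × 10^-34 J·s) / √(2 × 6.64 × 10^-27 kg × 1.328 × 10^-15 J)
λ = 1.58 × 10^-13 m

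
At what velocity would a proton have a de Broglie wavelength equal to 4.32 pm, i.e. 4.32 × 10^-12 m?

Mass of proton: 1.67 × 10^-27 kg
9.18 × 10^4 m/s

From λ = h/(mv), solve for v:

v = h/(mλ)
v = (6.626 × 10^-34 J·s) / (1.67 × 10^-27 kg × 4.32 × 10^-12 m)
v = 9.18 × 10^4 m/s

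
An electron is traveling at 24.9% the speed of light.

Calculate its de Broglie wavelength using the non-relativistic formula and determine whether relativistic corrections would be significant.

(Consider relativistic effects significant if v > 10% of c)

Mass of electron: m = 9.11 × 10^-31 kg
Yes, relativistic corrections are needed.

Using the non-relativistic de Broglie formula λ = h/(mv):

v = 24.9% × c = 7.465 × 10^7 m/s

λ = h/(mv)
λ = (6.626 × 10^-34 J·s) / (9.11 × 10^-31 kg × 7.465 × 10^7 m/s)
λ = 9.74 × 10^-12 m

Since v = 24.9% of c > 10% of c, relativistic corrections ARE significant and the actual wavelength would differ from this non-relativistic estimate.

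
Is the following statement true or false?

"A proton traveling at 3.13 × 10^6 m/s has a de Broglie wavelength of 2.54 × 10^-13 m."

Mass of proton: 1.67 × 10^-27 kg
False

The claim is incorrect.

Using λ = h/(mv):
λ = (6.626 × 10^-34 J·s) / (1.67 × 10^-27 kg × 3.13 × 10^6 m/s)
λ = 1.27 × 10^-13 m

The actual wavelength differs from the claimed 2.54 × 10^-13 m.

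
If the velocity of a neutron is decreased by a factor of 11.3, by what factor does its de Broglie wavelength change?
The wavelength increases by a factor of 11.3.

From λ = h/(mv), the wavelength is inversely proportional to velocity:

λ ∝ 1/v

If v → v/11.3, then λ → 11.3λ

When velocity is decreased by a factor of 11.3, the wavelength increases by a factor of 11.3.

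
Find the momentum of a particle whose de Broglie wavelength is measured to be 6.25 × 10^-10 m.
1.06 × 10^-24 kg·m/s

From the de Broglie relation λ = h/p, we solve for p:

p = h/λ
p = (6.626 × 10^-34 J·s) / (6.25 × 10^-10 m)
p = 1.06 × 10^-24 kg·m/s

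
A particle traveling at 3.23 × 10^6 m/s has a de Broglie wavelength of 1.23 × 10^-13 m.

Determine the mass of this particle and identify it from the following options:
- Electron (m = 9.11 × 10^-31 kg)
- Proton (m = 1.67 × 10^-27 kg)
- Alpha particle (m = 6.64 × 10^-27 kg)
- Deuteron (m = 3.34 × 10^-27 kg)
The particle is a proton.

From λ = h/(mv), solve for mass:

m = h/(λv)
m = (6.626 × 10^-34 J·s) / (1.23 × 10^-13 m × 3.23 × 10^6 m/s)
m = 1.67 × 10^-27 kg

Comparing with the listed masses, this is closest to a proton.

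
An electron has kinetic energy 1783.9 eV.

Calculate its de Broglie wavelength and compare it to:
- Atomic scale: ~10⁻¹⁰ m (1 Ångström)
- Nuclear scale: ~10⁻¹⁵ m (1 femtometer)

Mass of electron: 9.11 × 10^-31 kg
λ = 2.90 × 10^-11 m, which is between nuclear and atomic scales.

Using λ = h/√(2mKE):

KE = 1783.9 eV = 2.858 × 10^-16 J

λ = h/√(2mKE)
λ = (6.626 × 10^-34 J·s) / √(2 × 9.11 × 10^-31 kg × 2.858 × 10^-16 J)
λ = 2.90 × 10^-11 m

Comparison:
- Atomic scale (10⁻¹⁰ m): λ is 0.29× this size
- Nuclear scale (10⁻¹⁵ m): λ is 2.9e+04× this size

The wavelength is between nuclear and atomic scales.

This wavelength is appropriate for probing atomic structure but too large for nuclear physics experiments.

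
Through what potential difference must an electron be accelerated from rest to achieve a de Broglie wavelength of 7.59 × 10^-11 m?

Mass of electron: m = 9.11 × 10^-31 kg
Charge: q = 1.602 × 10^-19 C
261 V

From λ = h/√(2mqV), we solve for V:

λ² = h²/(2mqV)
V = h²/(2mqλ²)
V = (6.626 × 10^-34 J·s)² / (2 × 9.11 × 10^-31 kg × 1.602 × 10^-19 C × (7.59 × 10^-11 m)²)
V = 261 V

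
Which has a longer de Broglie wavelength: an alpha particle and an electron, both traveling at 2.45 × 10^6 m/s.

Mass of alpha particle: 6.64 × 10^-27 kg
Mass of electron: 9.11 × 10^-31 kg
The electron has the longer wavelength.

Using λ = h/(mv), since both particles have the same velocity, the wavelength depends only on mass.

For alpha particle: λ₁ = h/(m₁v) = 4.07 × 10^-14 m
For electron: λ₂ = h/(m₂v) = 2.97 × 10^-10 m

Since λ ∝ 1/m at constant velocity, the lighter particle has the longer wavelength.

The electron has the longer de Broglie wavelength.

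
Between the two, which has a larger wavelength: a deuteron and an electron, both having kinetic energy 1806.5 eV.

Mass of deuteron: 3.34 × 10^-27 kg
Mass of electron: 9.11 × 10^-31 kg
The electron has the longer wavelength.

Using λ = h/√(2mKE):

For deuteron: λ₁ = h/√(2m₁KE) = 4.77 × 10^-13 m
For electron: λ₂ = h/√(2m₂KE) = 2.89 × 10^-11 m

Since λ ∝ 1/√m at constant kinetic energy, the lighter particle has the longer wavelength.

The electron has the longer de Broglie wavelength.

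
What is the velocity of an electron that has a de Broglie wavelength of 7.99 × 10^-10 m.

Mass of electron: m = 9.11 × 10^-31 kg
9.10 × 10^5 m/s

From the de Broglie relation λ = h/(mv), we solve for v:

v = h/(mλ)
v = (6.626 × 10^-34 J·s) / (9.11 × 10^-31 kg × 7.99 × 10^-10 m)
v = 9.10 × 10^5 m/s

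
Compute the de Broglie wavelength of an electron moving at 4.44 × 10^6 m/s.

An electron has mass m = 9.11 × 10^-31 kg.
1.64 × 10^-10 m

Using the de Broglie relation λ = h/(mv):

λ = h/(mv)
λ = (6.626 × 10^-34 J·s) / (9.11 × 10^-31 kg × 4.44 × 10^6 m/s)
λ = 1.64 × 10^-10 m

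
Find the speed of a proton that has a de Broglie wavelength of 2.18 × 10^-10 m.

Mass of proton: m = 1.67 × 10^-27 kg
1.82 × 10^3 m/s

From the de Broglie relation λ = h/(mv), we solve for v:

v = h/(mλ)
v = (6.626 × 10^-34 J·s) / (1.67 × 10^-27 kg × 2.18 × 10^-10 m)
v = 1.82 × 10^3 m/s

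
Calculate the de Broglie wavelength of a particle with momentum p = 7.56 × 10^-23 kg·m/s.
8.76 × 10^-12 m

Using the de Broglie relation λ = h/p:

λ = h/p
λ = (6.626 × 10^-34 J·s) / (7.56 × 10^-23 kg·m/s)
λ = 8.76 × 10^-12 m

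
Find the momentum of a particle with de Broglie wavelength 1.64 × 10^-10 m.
4.04 × 10^-24 kg·m/s

From the de Broglie relation λ = h/p, we solve for p:

p = h/λ
p = (6.626 × 10^-34 J·s) / (1.64 × 10^-10 m)
p = 4.04 × 10^-24 kg·m/s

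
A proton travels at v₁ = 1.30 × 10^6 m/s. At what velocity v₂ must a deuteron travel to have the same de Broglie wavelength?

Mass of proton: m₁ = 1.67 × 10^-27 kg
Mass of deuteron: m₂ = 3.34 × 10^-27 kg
v₂ = 6.50 × 10^5 m/s

For equal de Broglie wavelengths: λ₁ = λ₂

h/(m₁v₁) = h/(m₂v₂)
m₁v₁ = m₂v₂
v₂ = v₁ · (m₁/m₂)

v₂ = 1.30 × 10^6 m/s × (1.67 × 10^-27 kg / 3.34 × 10^-27 kg)
v₂ = 6.50 × 10^5 m/s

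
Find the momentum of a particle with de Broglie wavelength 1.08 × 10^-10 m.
6.14 × 10^-24 kg·m/s

From the de Broglie relation λ = h/p, we solve for p:

p = h/λ
p = (6.626 × 10^-34 J·s) / (1.08 × 10^-10 m)
p = 6.14 × 10^-24 kg·m/s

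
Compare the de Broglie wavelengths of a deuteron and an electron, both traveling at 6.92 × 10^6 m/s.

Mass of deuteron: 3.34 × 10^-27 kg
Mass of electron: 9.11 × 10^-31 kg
The electron has the longer wavelength.

Using λ = h/(mv), since both particles have the same velocity, the wavelength depends only on mass.

For deuteron: λ₁ = h/(m₁v) = 2.87 × 10^-14 m
For electron: λ₂ = h/(m₂v) = 1.05 × 10^-10 m

Since λ ∝ 1/m at constant velocity, the lighter particle has the longer wavelength.

The electron has the longer de Broglie wavelength.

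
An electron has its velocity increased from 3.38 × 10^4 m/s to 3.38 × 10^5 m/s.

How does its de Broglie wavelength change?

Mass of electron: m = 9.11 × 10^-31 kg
The wavelength decreases by a factor of 10.

Using λ = h/(mv):

Initial wavelength: λ₁ = h/(mv₁) = 2.15 × 10^-8 m
Final wavelength: λ₂ = h/(mv₂) = 2.15 × 10^-9 m

Since λ ∝ 1/v, when velocity increases by a factor of 10, the wavelength decreases by a factor of 10.

λ₂/λ₁ = v₁/v₂ = 1/10

The wavelength decreases by a factor of 10.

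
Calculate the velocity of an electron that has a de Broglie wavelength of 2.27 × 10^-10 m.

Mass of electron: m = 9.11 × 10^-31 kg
3.20 × 10^6 m/s

From the de Broglie relation λ = h/(mv), we solve for v:

v = h/(mλ)
v = (6.626 × 10^-34 J·s) / (9.11 × 10^-31 kg × 2.27 × 10^-10 m)
v = 3.20 × 10^6 m/s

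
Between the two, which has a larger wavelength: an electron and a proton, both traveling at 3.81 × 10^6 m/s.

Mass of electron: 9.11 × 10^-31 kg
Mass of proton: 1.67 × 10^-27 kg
The electron has the longer wavelength.

Using λ = h/(mv), since both particles have the same velocity, the wavelength depends only on mass.

For electron: λ₁ = h/(m₁v) = 1.91 × 10^-10 m
For proton: λ₂ = h/(m₂v) = 1.04 × 10^-13 m

Since λ ∝ 1/m at constant velocity, the lighter particle has the longer wavelength.

The electron has the longer de Broglie wavelength.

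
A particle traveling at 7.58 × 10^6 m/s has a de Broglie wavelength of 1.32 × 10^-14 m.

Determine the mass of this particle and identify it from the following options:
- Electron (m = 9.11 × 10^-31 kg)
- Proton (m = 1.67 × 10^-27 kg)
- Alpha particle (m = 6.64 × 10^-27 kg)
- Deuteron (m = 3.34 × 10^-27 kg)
The particle is an alpha particle.

From λ = h/(mv), solve for mass:

m = h/(λv)
m = (6.626 × 10^-34 J·s) / (1.32 × 10^-14 m × 7.58 × 10^6 m/s)
m = 6.62 × 10^-27 kg

Comparing with the listed masses, this is closest to an alpha particle.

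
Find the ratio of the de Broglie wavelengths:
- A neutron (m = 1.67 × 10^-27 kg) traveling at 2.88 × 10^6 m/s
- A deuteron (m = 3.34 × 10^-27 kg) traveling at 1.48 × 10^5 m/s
λ₁/λ₂ = 0.103

Using λ = h/(mv):

λ₁ = h/(m₁v₁) = 1.38 × 10^-13 m
λ₂ = h/(m₂v₂) = 1.34 × 10^-12 m

Ratio λ₁/λ₂ = (m₂v₂)/(m₁v₁)
         = (3.34 × 10^-27 kg × 1.48 × 10^5 m/s) / (1.67 × 10^-27 kg × 2.88 × 10^6 m/s)
         = 0.103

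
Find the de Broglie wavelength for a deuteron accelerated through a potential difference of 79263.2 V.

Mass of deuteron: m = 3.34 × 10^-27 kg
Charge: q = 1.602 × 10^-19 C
7.19 × 10^-14 m

When a particle is accelerated through voltage V, it gains kinetic energy KE = qV.

The de Broglie wavelength is then λ = h/√(2mqV):

λ = h/√(2mqV)
λ = (6.626 × 10^-34 J·s) / √(2 × 3.34 × 10^-27 kg × 1.602 × 10^-19 C × 79263.2 V)
λ = 7.19 × 10^-14 m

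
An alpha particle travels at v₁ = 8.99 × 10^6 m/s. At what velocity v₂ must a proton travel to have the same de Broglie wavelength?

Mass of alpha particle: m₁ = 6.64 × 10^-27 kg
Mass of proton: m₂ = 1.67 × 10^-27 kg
v₂ = 3.57 × 10^7 m/s

For equal de Broglie wavelengths: λ₁ = λ₂

h/(m₁v₁) = h/(m₂v₂)
m₁v₁ = m₂v₂
v₂ = v₁ · (m₁/m₂)

v₂ = 8.99 × 10^6 m/s × (6.64 × 10^-27 kg / 1.67 × 10^-27 kg)
v₂ = 3.57 × 10^7 m/s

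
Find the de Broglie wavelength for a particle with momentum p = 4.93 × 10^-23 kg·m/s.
1.34 × 10^-11 m

Using the de Broglie relation λ = h/p:

λ = h/p
λ = (6.626 × 10^-34 J·s) / (4.93 × 10^-23 kg·m/s)
λ = 1.34 × 10^-11 m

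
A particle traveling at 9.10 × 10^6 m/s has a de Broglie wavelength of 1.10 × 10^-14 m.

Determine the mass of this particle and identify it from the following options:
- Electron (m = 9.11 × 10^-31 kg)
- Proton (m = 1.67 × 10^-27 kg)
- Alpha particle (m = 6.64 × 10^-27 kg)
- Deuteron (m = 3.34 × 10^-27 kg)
The particle is an alpha particle.

From λ = h/(mv), solve for mass:

m = h/(λv)
m = (6.626 × 10^-34 J·s) / (1.10 × 10^-14 m × 9.10 × 10^6 m/s)
m = 6.62 × 10^-27 kg

Comparing with the listed masses, this is closest to an alpha particle.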